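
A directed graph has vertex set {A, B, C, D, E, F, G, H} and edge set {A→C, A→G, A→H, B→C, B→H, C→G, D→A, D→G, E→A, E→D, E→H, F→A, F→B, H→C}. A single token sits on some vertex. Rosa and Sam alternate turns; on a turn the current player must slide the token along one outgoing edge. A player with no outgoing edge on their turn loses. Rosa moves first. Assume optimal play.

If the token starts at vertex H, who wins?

Label each position W (a win for the player to move) or L (a loss). A position with no legal move is L; any other position is W exactly when some move reaches an L, and L when every move reaches a W.
Every edge goes from a vertex to one that appears earlier in the order G, C, H, A, B, F, D, E, so processing vertices in that order labels each vertex after all of its successors.
G: no outgoing edge → L
C: W (go to G, an L position)
H: L (sole option C(W) is W)
A: W (go to H, an L position)
B: W (go to H, an L position)
F: L (options B(W), A(W) are all W)
D: W (go to G, an L position)
E: W (go to H, an L position)
Every move from H reaches a W position, so the mover loses.

Sam wins.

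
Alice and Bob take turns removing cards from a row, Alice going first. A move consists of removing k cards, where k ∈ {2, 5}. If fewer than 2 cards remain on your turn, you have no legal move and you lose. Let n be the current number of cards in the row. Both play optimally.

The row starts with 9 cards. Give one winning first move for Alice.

Remove 2, leaving 7.

Work bottom-up. With no move the player to move loses. Otherwise the position is W if at least one move leads to an L position for the opponent, and L if every move leads to a W.
n=0: no move → L
n=1: no move → L
n=2: →0(L), so W
n=3: →1(L), so W
n=4: →2(W) only, which is W, so L
n=5: →0(L), so W
n=6: →4(L), so W
n=7: →5(W), 2(W) — all W, so L
n=8: →6(W), 3(W) — all W, so L
n=9: →7(L), so W
From 9, the L positions reachable in one move are: 7, 4. Any move reaching one of these is winning.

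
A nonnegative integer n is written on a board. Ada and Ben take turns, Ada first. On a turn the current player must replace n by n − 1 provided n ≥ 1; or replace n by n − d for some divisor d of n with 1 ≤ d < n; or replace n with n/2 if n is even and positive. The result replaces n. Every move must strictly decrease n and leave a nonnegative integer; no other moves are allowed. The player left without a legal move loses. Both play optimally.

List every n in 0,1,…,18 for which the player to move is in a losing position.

Label each position W (a win for the player to move) or L (a loss). A position with no legal move is L; any other position is W exactly when some move reaches an L, and L when every move reaches a W.
n=0: no move → L
n=1: reaches L-position 0 → W
n=2: only reaches 1(W), which is W → L
n=3: reaches L-position 2 → W
n=4: reaches L-position 2 → W
n=5: only reaches 4(W), which is W → L
n=6: reaches L-position 5 → W
n=7: only reaches 6(W), which is W → L
n=8: reaches L-position 7 → W
n=9: only reaches 6(W), 8(W), all W → L
n=10: reaches L-position 5 → W
n=11: only reaches 10(W), which is W → L
n=12: reaches L-position 9 → W
n=13: only reaches 12(W), which is W → L
n=14: reaches L-position 7 → W
n=15: only reaches 10(W), 12(W), 14(W), all W → L
n=16: reaches L-position 15 → W
n=17: only reaches 16(W), which is W → L
n=18: reaches L-position 9 → W
Reading off the rows marked L gives the requested list; there are 9 such values of n.

0, 2, 5, 7, 9, 11, 13, 15, 17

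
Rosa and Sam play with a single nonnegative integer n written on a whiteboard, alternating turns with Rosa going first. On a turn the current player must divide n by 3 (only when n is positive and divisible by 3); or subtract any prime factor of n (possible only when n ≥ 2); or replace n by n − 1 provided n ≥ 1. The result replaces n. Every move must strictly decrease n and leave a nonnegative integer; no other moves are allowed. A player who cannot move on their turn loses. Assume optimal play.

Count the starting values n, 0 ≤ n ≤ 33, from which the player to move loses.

Positions with no move are L. A position that does have a move is losing for the player to move precisely when every available move leads to a winning position for the opponent. Fill in the labels:
n=0: no move → L
n=1: W (go to 0, an L position)
n=2: W (go to 0, an L position)
n=3: W (go to 0, an L position)
n=4: L (options 2(W), 3(W) are all W)
n=5: W (go to 0, an L position)
n=6: W (go to 4, an L position)
n=7: W (go to 0, an L position)
n=8: L (options 6(W), 7(W) are all W)
n=9: W (go to 8, an L position)
n=10: W (go to 8, an L position)
n=11: W (go to 0, an L position)
n=12: W (go to 4, an L position)
n=13: W (go to 0, an L position)
n=14: L (options 7(W), 12(W), 13(W) are all W)
n=15: W (go to 14, an L position)
n=16: W (go to 14, an L position)
n=17: W (go to 0, an L position)
n=18: L (options 6(W), 15(W), 16(W), 17(W) are all W)
n=19: W (go to 0, an L position)
n=20: W (go to 18, an L position)
n=21: W (go to 14, an L position)
n=22: L (options 11(W), 20(W), 21(W) are all W)
n=23: W (go to 0, an L position)
n=24: W (go to 8, an L position)
n=25: L (options 20(W), 24(W) are all W)
n=26: W (go to 25, an L position)
n=27: L (options 9(W), 24(W), 26(W) are all W)
n=28: W (go to 27, an L position)
n=29: W (go to 0, an L position)
n=30: W (go to 25, an L position)
n=31: W (go to 0, an L position)
n=32: L (options 30(W), 31(W) are all W)
n=33: W (go to 22, an L position)
L entries with 0 ≤ n ≤ 33: n = 0, 4, 8, 14, 18, 22, 25, 27, 32; that makes 9.

9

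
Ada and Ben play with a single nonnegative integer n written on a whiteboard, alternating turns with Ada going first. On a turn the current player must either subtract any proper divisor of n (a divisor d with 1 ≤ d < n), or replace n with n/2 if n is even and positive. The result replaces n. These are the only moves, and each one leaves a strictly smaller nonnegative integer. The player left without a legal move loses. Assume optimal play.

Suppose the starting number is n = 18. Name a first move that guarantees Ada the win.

Build the W/L table. Terminal = L. A non-terminal position is W if it has a move to some L; otherwise it is L.
n=0: no move → L
n=1: no move → L
n=2: W (go to 1, an L position)
n=3: L (sole option 2(W) is W)
n=4: W (go to 3, an L position)
n=5: L (sole option 4(W) is W)
n=6: W (go to 3, an L position)
n=7: L (sole option 6(W) is W)
n=8: W (go to 7, an L position)
n=9: L (options 6(W), 8(W) are all W)
n=10: W (go to 5, an L position)
n=11: L (sole option 10(W) is W)
n=12: W (go to 9, an L position)
n=13: L (sole option 12(W) is W)
n=14: W (go to 7, an L position)
n=15: L (options 10(W), 12(W), 14(W) are all W)
n=16: W (go to 15, an L position)
n=17: L (sole option 16(W) is W)
n=18: W (go to 9, an L position)
From 18, the L positions reachable in one move are: 9, 15, 17. Any move reaching one of these is winning.

Move to 9.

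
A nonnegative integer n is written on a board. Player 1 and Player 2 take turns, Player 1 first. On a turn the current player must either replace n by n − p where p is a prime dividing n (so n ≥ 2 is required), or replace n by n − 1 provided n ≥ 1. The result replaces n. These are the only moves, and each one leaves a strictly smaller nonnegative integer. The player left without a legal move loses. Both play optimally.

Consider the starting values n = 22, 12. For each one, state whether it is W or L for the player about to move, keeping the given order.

22: W, 12: L

Label each position W (a win for the player to move) or L (a loss). A position with no legal move is L; any other position is W exactly when some move reaches an L, and L when every move reaches a W.
n=0: no move → L
n=1: →0(L), so W
n=2: →0(L), so W
n=3: →0(L), so W
n=4: →2(W), 3(W) — all W, so L
n=5: →0(L), so W
n=6: →4(L), so W
n=7: →0(L), so W
n=8: →6(W), 7(W) — all W, so L
n=9: →8(L), so W
n=10: →8(L), so W
n=11: →0(L), so W
n=12: →9(W), 10(W), 11(W) — all W, so L
n=13: →0(L), so W
n=14: →12(L), so W
n=15: →12(L), so W
n=16: →14(W), 15(W) — all W, so L
n=17: →0(L), so W
n=18: →16(L), so W
n=19: →0(L), so W
n=20: →15(W), 18(W), 19(W) — all W, so L
n=21: →20(L), so W
n=22: →20(L), so W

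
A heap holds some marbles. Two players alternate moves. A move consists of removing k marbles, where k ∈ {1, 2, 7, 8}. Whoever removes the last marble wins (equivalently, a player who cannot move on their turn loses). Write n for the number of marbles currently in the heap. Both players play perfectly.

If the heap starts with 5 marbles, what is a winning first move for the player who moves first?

Remove 2, leaving 3.

Classify positions by backward induction: terminal positions (no move available) are L. From any other position, the mover wins iff some move reaches an L.
n=0: no move → L
n=1: can move to 0, which is L ⇒ W
n=2: can move to 0, which is L ⇒ W
n=3: moves to 2(W), 1(W); every one is W ⇒ L
n=4: can move to 3, which is L ⇒ W
n=5: can move to 3, which is L ⇒ W
From 5, the L positions reachable in one move are: 3.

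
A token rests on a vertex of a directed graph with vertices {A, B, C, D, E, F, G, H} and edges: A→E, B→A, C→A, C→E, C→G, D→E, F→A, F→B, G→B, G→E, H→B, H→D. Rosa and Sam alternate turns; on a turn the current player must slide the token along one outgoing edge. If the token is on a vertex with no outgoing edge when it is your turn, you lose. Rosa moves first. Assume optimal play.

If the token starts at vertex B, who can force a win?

Sam wins.

Compute win/loss labels from the base case upward. A position with no move is L. Any other position is W if it can reach an L in one move, else L.
Every edge goes from a vertex to one that appears earlier in the order E, A, D, B, F, G, C, H, so processing vertices in that order labels each vertex after all of its successors.
E: no outgoing edge → L
A: reaches L-position E → W
D: reaches L-position E → W
B: only reaches A(W), which is W → L
F: reaches L-position B → W
G: reaches L-position B → W
C: reaches L-position E → W
H: reaches L-position B → W
Every move from B reaches a W position, so the mover loses.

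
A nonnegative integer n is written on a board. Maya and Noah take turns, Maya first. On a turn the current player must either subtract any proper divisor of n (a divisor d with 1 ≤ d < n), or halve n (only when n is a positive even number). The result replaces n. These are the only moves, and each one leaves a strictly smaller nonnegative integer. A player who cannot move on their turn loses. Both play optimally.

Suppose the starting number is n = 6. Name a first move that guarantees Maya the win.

Compute win/loss labels from the base case upward. A position with no move is L. Any other position is W if it can reach an L in one move, else L.
n=0: no move → L
n=1: no move → L
n=2: W (go to 1, an L position)
n=3: L (sole option 2(W) is W)
n=4: W (go to 3, an L position)
n=5: L (sole option 4(W) is W)
n=6: W (go to 3, an L position)
From 6, the L positions reachable in one move are: 3, 5. Any move reaching one of these is winning.

Move to 3.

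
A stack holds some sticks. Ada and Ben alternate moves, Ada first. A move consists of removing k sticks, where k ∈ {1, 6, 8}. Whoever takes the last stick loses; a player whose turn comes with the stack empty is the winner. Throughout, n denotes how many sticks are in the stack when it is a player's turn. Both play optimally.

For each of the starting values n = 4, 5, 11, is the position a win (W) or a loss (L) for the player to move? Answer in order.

Positions with no move are W. A position that does have a move is losing for the player to move precisely when every available move leads to a winning position for the opponent. Fill in the labels:
n=0: no move; the opponent has just taken the last stick and therefore loses → W
n=1: →0(W) only, which is W, so L
n=2: →1(L), so W
n=3: →2(W) only, which is W, so L
n=4: →3(L), so W
n=5: →4(W) only, which is W, so L
n=6: →5(L), so W
n=7: →1(L), so W
n=8: →7(W), 2(W), 0(W) — all W, so L
n=9: →8(L), so W
n=10: →9(W), 4(W), 2(W) — all W, so L
n=11: →10(L), so W

4: W, 5: L, 11: W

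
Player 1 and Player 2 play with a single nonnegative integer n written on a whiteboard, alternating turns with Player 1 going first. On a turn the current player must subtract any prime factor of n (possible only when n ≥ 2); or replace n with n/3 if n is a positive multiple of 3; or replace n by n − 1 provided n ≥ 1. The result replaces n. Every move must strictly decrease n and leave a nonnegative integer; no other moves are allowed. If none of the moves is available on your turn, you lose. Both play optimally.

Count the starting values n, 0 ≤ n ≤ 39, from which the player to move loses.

Compute win/loss labels from the base case upward. A position with no move is L. Any other position is W if it can reach an L in one move, else L.
n=0: no move → L
n=1: W (go to 0, an L position)
n=2: W (go to 0, an L position)
n=3: W (go to 0, an L position)
n=4: L (options 2(W), 3(W) are all W)
n=5: W (go to 0, an L position)
n=6: W (go to 4, an L position)
n=7: W (go to 0, an L position)
n=8: L (options 6(W), 7(W) are all W)
n=9: W (go to 8, an L position)
n=10: W (go to 8, an L position)
n=11: W (go to 0, an L position)
n=12: W (go to 4, an L position)
n=13: W (go to 0, an L position)
n=14: L (options 7(W), 12(W), 13(W) are all W)
n=15: W (go to 14, an L position)
n=16: W (go to 14, an L position)
n=17: W (go to 0, an L position)
n=18: L (options 6(W), 15(W), 16(W), 17(W) are all W)
n=19: W (go to 0, an L position)
n=20: W (go to 18, an L position)
n=21: W (go to 14, an L position)
n=22: L (options 11(W), 20(W), 21(W) are all W)
n=23: W (go to 0, an L position)
n=24: W (go to 8, an L position)
n=25: L (options 20(W), 24(W) are all W)
n=26: W (go to 25, an L position)
n=27: L (options 9(W), 24(W), 26(W) are all W)
n=28: W (go to 27, an L position)
n=29: W (go to 0, an L position)
n=30: W (go to 25, an L position)
n=31: W (go to 0, an L position)
n=32: L (options 30(W), 31(W) are all W)
n=33: W (go to 22, an L position)
n=34: W (go to 32, an L position)
n=35: L (options 28(W), 30(W), 34(W) are all W)
n=36: W (go to 35, an L position)
n=37: W (go to 0, an L position)
n=38: L (options 19(W), 36(W), 37(W) are all W)
n=39: W (go to 38, an L position)
L entries with 0 ≤ n ≤ 39: n = 0, 4, 8, 14, 18, 22, 25, 27, 32, 35, 38; that makes 11.

11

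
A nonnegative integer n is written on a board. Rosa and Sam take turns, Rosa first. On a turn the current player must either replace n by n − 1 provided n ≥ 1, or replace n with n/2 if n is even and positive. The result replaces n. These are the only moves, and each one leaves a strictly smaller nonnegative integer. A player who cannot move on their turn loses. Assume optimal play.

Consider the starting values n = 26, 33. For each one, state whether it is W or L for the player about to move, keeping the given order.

26: W, 33: L

Positions with no move are L. A position that does have a move is losing for the player to move precisely when every available move leads to a winning position for the opponent. Fill in the labels:
n=0: no move → L
n=1: W (go to 0, an L position)
n=2: L (sole option 1(W) is W)
n=3: W (go to 2, an L position)
n=4: W (go to 2, an L position)
n=5: L (sole option 4(W) is W)
n=6: W (go to 5, an L position)
n=7: L (sole option 6(W) is W)
n=8: W (go to 7, an L position)
n=9: L (sole option 8(W) is W)
n=10: W (go to 5, an L position)
n=11: L (sole option 10(W) is W)
n=12: W (go to 11, an L position)
n=13: L (sole option 12(W) is W)
n=14: W (go to 7, an L position)
n=15: L (sole option 14(W) is W)
n=16: W (go to 15, an L position)
n=17: L (sole option 16(W) is W)
n=18: W (go to 9, an L position)
n=19: L (sole option 18(W) is W)
n=20: W (go to 19, an L position)
n=21: L (sole option 20(W) is W)
n=22: W (go to 11, an L position)
n=23: L (sole option 22(W) is W)
n=24: W (go to 23, an L position)
n=25: L (sole option 24(W) is W)
n=26: W (go to 13, an L position)
n=27: L (sole option 26(W) is W)
n=28: W (go to 27, an L position)
n=29: L (sole option 28(W) is W)
n=30: W (go to 15, an L position)
n=31: L (sole option 30(W) is W)
n=32: W (go to 31, an L position)
n=33: L (sole option 32(W) is W)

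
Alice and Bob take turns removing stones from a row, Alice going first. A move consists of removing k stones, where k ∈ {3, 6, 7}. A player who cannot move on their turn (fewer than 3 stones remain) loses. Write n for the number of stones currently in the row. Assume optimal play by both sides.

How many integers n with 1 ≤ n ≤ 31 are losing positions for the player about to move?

Use the standard recursion: the mover loses at a terminal position; elsewhere, the mover wins exactly when some move hands the opponent an L position.
n=0: no move → L
n=1: no move → L
n=2: no move → L
n=3: reaches L-position 0 → W
n=4: reaches L-position 1 → W
n=5: reaches L-position 2 → W
n=6: reaches L-position 0 → W
n=7: reaches L-position 1 → W
n=8: reaches L-position 2 → W
n=9: reaches L-position 2 → W
n=10: only reaches 7(W), 4(W), 3(W), all W → L
n=11: only reaches 8(W), 5(W), 4(W), all W → L
n=12: only reaches 9(W), 6(W), 5(W), all W → L
n=13: reaches L-position 10 → W
n=14: reaches L-position 11 → W
n=15: reaches L-position 12 → W
n=16: reaches L-position 10 → W
n=17: reaches L-position 11 → W
n=18: reaches L-position 12 → W
n=19: reaches L-position 12 → W
n=20: only reaches 17(W), 14(W), 13(W), all W → L
n=21: only reaches 18(W), 15(W), 14(W), all W → L
n=22: only reaches 19(W), 16(W), 15(W), all W → L
n=23: reaches L-position 20 → W
n=24: reaches L-position 21 → W
n=25: reaches L-position 22 → W
n=26: reaches L-position 20 → W
n=27: reaches L-position 21 → W
n=28: reaches L-position 22 → W
n=29: reaches L-position 22 → W
n=30: only reaches 27(W), 24(W), 23(W), all W → L
n=31: only reaches 28(W), 25(W), 24(W), all W → L
L entries with 1 ≤ n ≤ 31 (n=0 is outside the asked range and is not counted): n = 1, 2, 10, 11, 12, 20, 21, 22, 30, 31; that makes 10.

10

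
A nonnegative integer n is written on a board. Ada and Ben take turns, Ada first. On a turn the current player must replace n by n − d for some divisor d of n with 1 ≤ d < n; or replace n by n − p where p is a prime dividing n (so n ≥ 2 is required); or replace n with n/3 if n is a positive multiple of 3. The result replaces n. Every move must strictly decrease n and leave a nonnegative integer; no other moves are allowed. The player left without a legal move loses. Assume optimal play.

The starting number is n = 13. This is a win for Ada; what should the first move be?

Move to 0.

Label each position W (a win for the player to move) or L (a loss). A position with no legal move is L; any other position is W exactly when some move reaches an L, and L when every move reaches a W.
n=0: no move → L
n=1: no move → L
n=2: W (go to 0, an L position)
n=3: W (go to 0, an L position)
n=4: L (options 2(W), 3(W) are all W)
n=5: W (go to 0, an L position)
n=6: W (go to 4, an L position)
n=7: W (go to 0, an L position)
n=8: W (go to 4, an L position)
n=9: L (options 3(W), 6(W), 8(W) are all W)
n=10: W (go to 9, an L position)
n=11: W (go to 0, an L position)
n=12: W (go to 4, an L position)
n=13: W (go to 0, an L position)
From 13, the L positions reachable in one move are: 0.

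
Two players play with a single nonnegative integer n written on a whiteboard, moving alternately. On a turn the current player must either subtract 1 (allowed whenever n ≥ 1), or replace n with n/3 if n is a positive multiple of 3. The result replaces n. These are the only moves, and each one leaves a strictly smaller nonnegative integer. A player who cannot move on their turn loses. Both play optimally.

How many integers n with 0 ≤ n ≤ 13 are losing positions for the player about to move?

7

Work bottom-up. With no move the player to move loses. Otherwise the position is W if at least one move leads to an L position for the opponent, and L if every move leads to a W.
n=0: no move → L
n=1: can move to 0, which is L ⇒ W
n=2: the only move is to 1(W), a W ⇒ L
n=3: can move to 2, which is L ⇒ W
n=4: the only move is to 3(W), a W ⇒ L
n=5: can move to 4, which is L ⇒ W
n=6: can move to 2, which is L ⇒ W
n=7: the only move is to 6(W), a W ⇒ L
n=8: can move to 7, which is L ⇒ W
n=9: moves to 3(W), 8(W); every one is W ⇒ L
n=10: can move to 9, which is L ⇒ W
n=11: the only move is to 10(W), a W ⇒ L
n=12: can move to 4, which is L ⇒ W
n=13: the only move is to 12(W), a W ⇒ L
L entries with 0 ≤ n ≤ 13: n = 0, 2, 4, 7, 9, 11, 13; that makes 7.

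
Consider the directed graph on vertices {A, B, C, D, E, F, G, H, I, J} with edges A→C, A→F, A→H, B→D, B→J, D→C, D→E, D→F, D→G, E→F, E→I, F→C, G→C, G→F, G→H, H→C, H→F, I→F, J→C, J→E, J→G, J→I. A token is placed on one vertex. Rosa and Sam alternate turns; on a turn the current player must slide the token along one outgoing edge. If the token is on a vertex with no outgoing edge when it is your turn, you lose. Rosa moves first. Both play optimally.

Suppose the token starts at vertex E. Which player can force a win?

Work bottom-up. With no move the player to move loses. Otherwise the position is W if at least one move leads to an L position for the opponent, and L if every move leads to a W.
Every edge goes from a vertex to one that appears earlier in the order C, F, H, G, I, E, D, J, B, A, so processing vertices in that order labels each vertex after all of its successors.
C: no outgoing edge → L
F: reaches L-position C → W
H: reaches L-position C → W
G: reaches L-position C → W
I: only reaches F(W), which is W → L
E: reaches L-position I → W
D: reaches L-position C → W
J: reaches L-position I → W
B: only reaches J(W), D(W), all W → L
A: reaches L-position C → W
The starting position E is W: Rosa should move to I, handing over an L position.

Rosa wins.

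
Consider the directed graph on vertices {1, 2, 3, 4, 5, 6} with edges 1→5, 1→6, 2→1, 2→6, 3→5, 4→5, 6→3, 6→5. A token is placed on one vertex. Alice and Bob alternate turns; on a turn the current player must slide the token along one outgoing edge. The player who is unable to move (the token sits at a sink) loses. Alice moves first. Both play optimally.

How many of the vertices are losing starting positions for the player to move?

Use the standard recursion: the mover loses at a terminal position; elsewhere, the mover wins exactly when some move hands the opponent an L position.
Every edge goes from a vertex to one that appears earlier in the order 5, 4, 3, 6, 1, 2, so processing vertices in that order labels each vertex after all of its successors.
5: no outgoing edge → L
4: W (go to 5, an L position)
3: W (go to 5, an L position)
6: W (go to 5, an L position)
1: W (go to 5, an L position)
2: L (options 1(W), 6(W) are all W)
The L vertices are 2, 5; that is 2 in all.

2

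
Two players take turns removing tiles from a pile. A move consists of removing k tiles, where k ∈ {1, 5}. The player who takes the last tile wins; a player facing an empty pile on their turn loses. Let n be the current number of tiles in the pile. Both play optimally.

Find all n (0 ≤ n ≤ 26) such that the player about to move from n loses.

0, 2, 4, 6, 8, 10, 12, 14, 16, 18, 20, 22, 24, 26

Compute win/loss labels from the base case upward. A position with no move is L. Any other position is W if it can reach an L in one move, else L.
n=0: no move → L
n=1: can move to 0, which is L ⇒ W
n=2: the only move is to 1(W), a W ⇒ L
n=3: can move to 2, which is L ⇒ W
n=4: the only move is to 3(W), a W ⇒ L
n=5: can move to 4, which is L ⇒ W
n=6: moves to 5(W), 1(W); every one is W ⇒ L
n=7: can move to 6, which is L ⇒ W
n=8: moves to 7(W), 3(W); every one is W ⇒ L
n=9: can move to 8, which is L ⇒ W
n=10: moves to 9(W), 5(W); every one is W ⇒ L
n=11: can move to 10, which is L ⇒ W
n=12: moves to 11(W), 7(W); every one is W ⇒ L
n=13: can move to 12, which is L ⇒ W
n=14: moves to 13(W), 9(W); every one is W ⇒ L
n=15: can move to 14, which is L ⇒ W
n=16: moves to 15(W), 11(W); every one is W ⇒ L
n=17: can move to 16, which is L ⇒ W
n=18: moves to 17(W), 13(W); every one is W ⇒ L
n=19: can move to 18, which is L ⇒ W
n=20: moves to 19(W), 15(W); every one is W ⇒ L
n=21: can move to 20, which is L ⇒ W
n=22: moves to 21(W), 17(W); every one is W ⇒ L
n=23: can move to 22, which is L ⇒ W
n=24: moves to 23(W), 19(W); every one is W ⇒ L
n=25: can move to 24, which is L ⇒ W
n=26: moves to 25(W), 21(W); every one is W ⇒ L
Reading off the rows marked L gives the requested list; there are 14 such values of n.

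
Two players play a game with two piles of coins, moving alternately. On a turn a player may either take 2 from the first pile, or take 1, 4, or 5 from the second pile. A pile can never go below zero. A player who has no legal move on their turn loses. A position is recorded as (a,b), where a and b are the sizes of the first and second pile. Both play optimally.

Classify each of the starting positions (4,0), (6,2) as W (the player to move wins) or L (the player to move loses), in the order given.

(4,0): L, (6,2): W

Classify positions by backward induction: terminal positions (no move available) are L. From any other position, the mover wins iff some move reaches an L.
No move ever increases a pile, so every position that can arise here has a ≤ 6 and b ≤ 2; it is enough to label the cells with 0 ≤ a ≤ 6 and 0 ≤ b ≤ 2.
Every move lowers a or b (never raises either), so fill the grid row by row in increasing a, and left to right within a row: each cell's successors are then already labelled.
      b=0  b=1  b=2
a=0:    L    W    L
a=1:    L    W    L
a=2:    W    L    W
a=3:    W    L    W
a=4:    L    W    L
a=5:    L    W    L
a=6:    W    L    W
Cells with no legal move (terminal, hence L): (0,0), (1,0).
The remaining L cells, each justified by listing all of its moves:
(0,2): →(0,1)(W) only, which is W, so L
(1,2): →(1,1)(W) only, which is W, so L
(2,1): →(0,1)(W), (2,0)(W) — all W, so L
(3,1): →(1,1)(W), (3,0)(W) — all W, so L
(4,0): →(2,0)(W) only, which is W, so L
(4,2): →(2,2)(W), (4,1)(W) — all W, so L
(5,0): →(3,0)(W) only, which is W, so L
(5,2): →(3,2)(W), (5,1)(W) — all W, so L
(6,1): →(4,1)(W), (6,0)(W) — all W, so L
Every other cell has at least one move into one of the L cells above, so it is W.
(4,0): one of the L cells justified above, so L
(6,2): the move to (4,2) reaches an L cell, so W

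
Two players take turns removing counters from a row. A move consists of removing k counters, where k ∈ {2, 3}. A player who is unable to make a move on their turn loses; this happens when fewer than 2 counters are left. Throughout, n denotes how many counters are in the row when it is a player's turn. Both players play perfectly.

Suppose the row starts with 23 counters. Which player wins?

The first player wins.

Use the standard recursion: the mover loses at a terminal position; elsewhere, the mover wins exactly when some move hands the opponent an L position.
n=0: no move → L
n=1: no move → L
n=2: reaches L-position 0 → W
n=3: reaches L-position 1 → W
n=4: reaches L-position 1 → W
n=5: only reaches 3(W), 2(W), all W → L
n=6: only reaches 4(W), 3(W), all W → L
n=7: reaches L-position 5 → W
n=8: reaches L-position 6 → W
n=9: reaches L-position 6 → W
n=10: only reaches 8(W), 7(W), all W → L
n=11: only reaches 9(W), 8(W), all W → L
n=12: reaches L-position 10 → W
n=13: reaches L-position 11 → W
n=14: reaches L-position 11 → W
n=15: only reaches 13(W), 12(W), all W → L
n=16: only reaches 14(W), 13(W), all W → L
n=17: reaches L-position 15 → W
n=18: reaches L-position 16 → W
n=19: reaches L-position 16 → W
n=20: only reaches 18(W), 17(W), all W → L
n=21: only reaches 19(W), 18(W), all W → L
n=22: reaches L-position 20 → W
n=23: reaches L-position 21 → W
The starting position 23 is W: the player to move should remove 2, leaving 21, handing over an L position.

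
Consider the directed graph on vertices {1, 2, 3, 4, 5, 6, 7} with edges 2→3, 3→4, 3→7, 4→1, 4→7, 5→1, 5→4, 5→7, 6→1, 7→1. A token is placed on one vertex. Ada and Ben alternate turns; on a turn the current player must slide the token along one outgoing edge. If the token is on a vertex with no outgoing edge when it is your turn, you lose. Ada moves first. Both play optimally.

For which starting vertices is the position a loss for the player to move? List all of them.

1, 3

Use the standard recursion: the mover loses at a terminal position; elsewhere, the mover wins exactly when some move hands the opponent an L position.
Every edge goes from a vertex to one that appears earlier in the order 1, 6, 7, 4, 3, 5, 2, so processing vertices in that order labels each vertex after all of its successors.
1: no outgoing edge → L
6: can move to 1, which is L ⇒ W
7: can move to 1, which is L ⇒ W
4: can move to 1, which is L ⇒ W
3: moves to 4(W), 7(W); every one is W ⇒ L
5: can move to 1, which is L ⇒ W
2: can move to 3, which is L ⇒ W
The losing starting vertices are exactly the entries labelled L in this table (2 of them).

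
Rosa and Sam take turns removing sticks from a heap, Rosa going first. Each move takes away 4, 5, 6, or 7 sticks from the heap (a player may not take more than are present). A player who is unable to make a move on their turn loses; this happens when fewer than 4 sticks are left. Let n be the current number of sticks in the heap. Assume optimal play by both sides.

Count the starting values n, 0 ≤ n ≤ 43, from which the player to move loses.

16

Work bottom-up. With no move the player to move loses. Otherwise the position is W if at least one move leads to an L position for the opponent, and L if every move leads to a W.
n=0: no move → L
n=1: no move → L
n=2: no move → L
n=3: no move → L
n=4: reaches L-position 0 → W
n=5: reaches L-position 1 → W
n=6: reaches L-position 2 → W
n=7: reaches L-position 3 → W
n=8: reaches L-position 3 → W
n=9: reaches L-position 3 → W
n=10: reaches L-position 3 → W
n=11: only reaches 7(W), 6(W), 5(W), 4(W), all W → L
n=12: only reaches 8(W), 7(W), 6(W), 5(W), all W → L
n=13: only reaches 9(W), 8(W), 7(W), 6(W), all W → L
n=14: only reaches 10(W), 9(W), 8(W), 7(W), all W → L
n=15: reaches L-position 11 → W
n=16: reaches L-position 12 → W
n=17: reaches L-position 13 → W
n=18: reaches L-position 14 → W
n=19: reaches L-position 14 → W
n=20: reaches L-position 14 → W
n=21: reaches L-position 14 → W
n=22: only reaches 18(W), 17(W), 16(W), 15(W), all W → L
n=23: only reaches 19(W), 18(W), 17(W), 16(W), all W → L
n=24: only reaches 20(W), 19(W), 18(W), 17(W), all W → L
n=25: only reaches 21(W), 20(W), 19(W), 18(W), all W → L
n=26: reaches L-position 22 → W
n=27: reaches L-position 23 → W
n=28: reaches L-position 24 → W
n=29: reaches L-position 25 → W
n=30: reaches L-position 25 → W
n=31: reaches L-position 25 → W
n=32: reaches L-position 25 → W
n=33: only reaches 29(W), 28(W), 27(W), 26(W), all W → L
n=34: only reaches 30(W), 29(W), 28(W), 27(W), all W → L
n=35: only reaches 31(W), 30(W), 29(W), 28(W), all W → L
n=36: only reaches 32(W), 31(W), 30(W), 29(W), all W → L
n=37: reaches L-position 33 → W
n=38: reaches L-position 34 → W
n=39: reaches L-position 35 → W
n=40: reaches L-position 36 → W
n=41: reaches L-position 36 → W
n=42: reaches L-position 36 → W
n=43: reaches L-position 36 → W
L entries with 0 ≤ n ≤ 43: n = 0, 1, 2, 3, 11, 12, 13, 14, 22, 23, 24, 25, 33, 34, 35, 36; that makes 16.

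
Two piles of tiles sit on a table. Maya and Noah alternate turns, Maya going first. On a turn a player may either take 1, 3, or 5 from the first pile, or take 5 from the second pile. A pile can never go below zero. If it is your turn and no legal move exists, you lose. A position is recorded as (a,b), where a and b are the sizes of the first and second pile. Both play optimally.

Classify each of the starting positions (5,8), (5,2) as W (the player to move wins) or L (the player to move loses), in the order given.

(5,8): L, (5,2): W

Label each position W (a win for the player to move) or L (a loss). A position with no legal move is L; any other position is W exactly when some move reaches an L, and L when every move reaches a W.
No move ever increases a pile, so every position that can arise here has a ≤ 5 and b ≤ 8; it is enough to label the cells with 0 ≤ a ≤ 5 and 0 ≤ b ≤ 8.
Every move lowers a or b (never raises either), so fill the grid row by row in increasing a, and left to right within a row: each cell's successors are then already labelled.
      b=0  b=1  b=2  b=3  b=4  b=5  b=6  b=7  b=8
a=0:    L    L    L    L    L    W    W    W    W
a=1:    W    W    W    W    W    L    L    L    L
a=2:    L    L    L    L    L    W    W    W    W
a=3:    W    W    W    W    W    L    L    L    L
a=4:    L    L    L    L    L    W    W    W    W
a=5:    W    W    W    W    W    L    L    L    L
Cells with no legal move (terminal, hence L): (0,0), (0,1), (0,2), (0,3), (0,4).
The remaining L cells, each justified by listing all of its moves:
(1,5): L (options (0,5)(W), (1,0)(W) are all W)
(1,6): L (options (0,6)(W), (1,1)(W) are all W)
(1,7): L (options (0,7)(W), (1,2)(W) are all W)
(1,8): L (options (0,8)(W), (1,3)(W) are all W)
(2,0): L (sole option (1,0)(W) is W)
(2,1): L (sole option (1,1)(W) is W)
(2,2): L (sole option (1,2)(W) is W)
(2,3): L (sole option (1,3)(W) is W)
(2,4): L (sole option (1,4)(W) is W)
(3,5): L (options (2,5)(W), (0,5)(W), (3,0)(W) are all W)
(3,6): L (options (2,6)(W), (0,6)(W), (3,1)(W) are all W)
(3,7): L (options (2,7)(W), (0,7)(W), (3,2)(W) are all W)
(3,8): L (options (2,8)(W), (0,8)(W), (3,3)(W) are all W)
(4,0): L (options (3,0)(W), (1,0)(W) are all W)
(4,1): L (options (3,1)(W), (1,1)(W) are all W)
(4,2): L (options (3,2)(W), (1,2)(W) are all W)
(4,3): L (options (3,3)(W), (1,3)(W) are all W)
(4,4): L (options (3,4)(W), (1,4)(W) are all W)
(5,5): L (options (4,5)(W), (2,5)(W), (0,5)(W), (5,0)(W) are all W)
(5,6): L (options (4,6)(W), (2,6)(W), (0,6)(W), (5,1)(W) are all W)
(5,7): L (options (4,7)(W), (2,7)(W), (0,7)(W), (5,2)(W) are all W)
(5,8): L (options (4,8)(W), (2,8)(W), (0,8)(W), (5,3)(W) are all W)
Every other cell has at least one move into one of the L cells above, so it is W.
(5,8): one of the L cells justified above, so L
(5,2): the move to (4,2) reaches an L cell, so W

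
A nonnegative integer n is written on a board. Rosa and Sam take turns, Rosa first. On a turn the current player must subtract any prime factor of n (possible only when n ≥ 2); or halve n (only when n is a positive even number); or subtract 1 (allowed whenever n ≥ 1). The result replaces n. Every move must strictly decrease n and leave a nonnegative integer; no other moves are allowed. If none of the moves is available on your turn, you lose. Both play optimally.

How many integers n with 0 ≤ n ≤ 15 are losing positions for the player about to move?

4

Classify positions by backward induction: terminal positions (no move available) are L. From any other position, the mover wins iff some move reaches an L.
n=0: no move → L
n=1: W (go to 0, an L position)
n=2: W (go to 0, an L position)
n=3: W (go to 0, an L position)
n=4: L (options 2(W), 3(W) are all W)
n=5: W (go to 0, an L position)
n=6: W (go to 4, an L position)
n=7: W (go to 0, an L position)
n=8: W (go to 4, an L position)
n=9: L (options 6(W), 8(W) are all W)
n=10: W (go to 9, an L position)
n=11: W (go to 0, an L position)
n=12: W (go to 9, an L position)
n=13: W (go to 0, an L position)
n=14: L (options 7(W), 12(W), 13(W) are all W)
n=15: W (go to 14, an L position)
L entries with 0 ≤ n ≤ 15: n = 0, 4, 9, 14; that makes 4.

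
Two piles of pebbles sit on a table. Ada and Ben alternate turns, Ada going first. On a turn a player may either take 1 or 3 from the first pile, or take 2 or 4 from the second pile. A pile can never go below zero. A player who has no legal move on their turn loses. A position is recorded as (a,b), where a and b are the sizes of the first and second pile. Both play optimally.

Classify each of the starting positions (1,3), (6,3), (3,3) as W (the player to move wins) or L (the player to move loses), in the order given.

(1,3): L, (6,3): W, (3,3): L

Use the standard recursion: the mover loses at a terminal position; elsewhere, the mover wins exactly when some move hands the opponent an L position.
No move ever increases a pile, so every position that can arise here has a ≤ 6 and b ≤ 3; it is enough to label the cells with 0 ≤ a ≤ 6 and 0 ≤ b ≤ 3.
Every move lowers a or b (never raises either), so fill the grid row by row in increasing a, and left to right within a row: each cell's successors are then already labelled.
      b=0  b=1  b=2  b=3
a=0:    L    L    W    W
a=1:    W    W    L    L
a=2:    L    L    W    W
a=3:    W    W    L    L
a=4:    L    L    W    W
a=5:    W    W    L    L
a=6:    L    L    W    W
Cells with no legal move (terminal, hence L): (0,0), (0,1).
The remaining L cells, each justified by listing all of its moves:
(1,2): L (options (0,2)(W), (1,0)(W) are all W)
(1,3): L (options (0,3)(W), (1,1)(W) are all W)
(2,0): L (sole option (1,0)(W) is W)
(2,1): L (sole option (1,1)(W) is W)
(3,2): L (options (2,2)(W), (0,2)(W), (3,0)(W) are all W)
(3,3): L (options (2,3)(W), (0,3)(W), (3,1)(W) are all W)
(4,0): L (options (3,0)(W), (1,0)(W) are all W)
(4,1): L (options (3,1)(W), (1,1)(W) are all W)
(5,2): L (options (4,2)(W), (2,2)(W), (5,0)(W) are all W)
(5,3): L (options (4,3)(W), (2,3)(W), (5,1)(W) are all W)
(6,0): L (options (5,0)(W), (3,0)(W) are all W)
(6,1): L (options (5,1)(W), (3,1)(W) are all W)
Every other cell has at least one move into one of the L cells above, so it is W.
(1,3): one of the L cells justified above, so L
(6,3): the move to (5,3) reaches an L cell, so W
(3,3): one of the L cells justified above, so L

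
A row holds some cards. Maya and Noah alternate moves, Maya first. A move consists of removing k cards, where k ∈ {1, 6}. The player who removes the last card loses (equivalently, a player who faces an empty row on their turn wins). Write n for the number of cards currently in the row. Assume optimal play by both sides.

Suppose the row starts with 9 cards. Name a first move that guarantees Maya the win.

Use the standard recursion: the mover wins at a terminal position; elsewhere, the mover wins exactly when some move hands the opponent an L position.
n=0: no move; the opponent has just taken the last card and therefore loses → W
n=1: L (sole option 0(W) is W)
n=2: W (go to 1, an L position)
n=3: L (sole option 2(W) is W)
n=4: W (go to 3, an L position)
n=5: L (sole option 4(W) is W)
n=6: W (go to 5, an L position)
n=7: W (go to 1, an L position)
n=8: L (options 7(W), 2(W) are all W)
n=9: W (go to 8, an L position)
From 9, the L positions reachable in one move are: 8, 3. Any move reaching one of these is winning.

Remove 1, leaving 8.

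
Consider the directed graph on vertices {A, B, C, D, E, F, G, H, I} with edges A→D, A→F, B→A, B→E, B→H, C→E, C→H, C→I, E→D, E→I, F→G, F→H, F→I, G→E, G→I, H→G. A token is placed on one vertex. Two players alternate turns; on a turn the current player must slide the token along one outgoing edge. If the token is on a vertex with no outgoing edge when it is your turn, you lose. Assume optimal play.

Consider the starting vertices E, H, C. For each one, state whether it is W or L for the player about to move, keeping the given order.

Positions with no move are L. A position that does have a move is losing for the player to move precisely when every available move leads to a winning position for the opponent. Fill in the labels:
Every edge goes from a vertex to one that appears earlier in the order I, D, E, G, H, F, A, B, C, so processing vertices in that order labels each vertex after all of its successors.
I: no outgoing edge → L
D: no outgoing edge → L
E: →D(L), so W
G: →I(L), so W
H: →G(W) only, which is W, so L
F: →H(L), so W
A: →D(L), so W
B: →H(L), so W
C: →H(L), so W

E: W, H: L, C: W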